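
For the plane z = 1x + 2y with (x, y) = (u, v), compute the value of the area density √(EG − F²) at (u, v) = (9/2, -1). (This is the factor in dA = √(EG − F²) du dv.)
√(EG − F²)|_{(9/2, -1)} = sqrt(6)

E = 2, F = 2, G = 5, so EG − F² = 6. Taking the positive square root: √(EG − F²) = sqrt(6). At (u, v) = (9/2, -1): sqrt(6).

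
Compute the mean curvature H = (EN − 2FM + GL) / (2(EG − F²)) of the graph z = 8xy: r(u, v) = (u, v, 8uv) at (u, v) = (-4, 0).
H = 0

With E = 64*v^2 + 1, F = 64*u*v, G = 64*u^2 + 1, L = 0, M = 8/sqrt(64*u^2 + 64*v^2 + 1), N = 0, assemble
  H = (EN − 2FM + GL) / (2(EG − F²)) = -512*u*v/(64*u^2 + 64*v^2 + 1)^(3/2).
At (u, v) = (-4, 0): H = 0.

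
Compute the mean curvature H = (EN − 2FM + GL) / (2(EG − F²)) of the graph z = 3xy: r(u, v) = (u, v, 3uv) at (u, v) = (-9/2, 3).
H = 2916*sqrt(1057)/1117249

With E = 9*v^2 + 1, F = 9*u*v, G = 9*u^2 + 1, L = 0, M = 3/sqrt(9*u^2 + 9*v^2 + 1), N = 0, assemble
  H = (EN − 2FM + GL) / (2(EG − F²)) = -27*u*v/(9*u^2 + 9*v^2 + 1)^(3/2).
At (u, v) = (-9/2, 3): H = 2916*sqrt(1057)/1117249.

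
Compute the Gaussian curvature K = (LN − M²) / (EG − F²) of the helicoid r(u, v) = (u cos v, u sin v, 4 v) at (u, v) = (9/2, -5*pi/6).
K = -256/21025

Coefficients of the first fundamental form: E = 1, F = 0, G = u^2 + 16.
Coefficients of the second fundamental form: L = 0, M = -4/sqrt(u^2 + 16), N = 0.
Assemble K = (LN − M²)/(EG − F²) = -16/(u^2 + 16)^2. At (u, v) = (9/2, -5*pi/6): K = -256/21025.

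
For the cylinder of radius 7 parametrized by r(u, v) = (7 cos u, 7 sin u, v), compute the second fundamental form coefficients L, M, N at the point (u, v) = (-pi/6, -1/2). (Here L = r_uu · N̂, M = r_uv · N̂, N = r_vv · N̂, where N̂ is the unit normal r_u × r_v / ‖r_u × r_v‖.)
L = -7;  M = 0;  N = 0

Compute the unit normal N̂(u, v) = (cos(u), sin(u), 0), and the second partials r_uu, r_uv, r_vv. Take dot products:
  L(u, v) = r_uu · N̂ = -7,
  M(u, v) = r_uv · N̂ = 0,
  N(u, v) = r_vv · N̂ = 0.
Evaluating at (u, v) = (-pi/6, -1/2):
  L = -7, M = 0, N = 0.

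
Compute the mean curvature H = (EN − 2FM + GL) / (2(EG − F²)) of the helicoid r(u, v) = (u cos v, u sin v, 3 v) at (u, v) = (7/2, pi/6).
H = 0

With E = 1, F = 0, G = u^2 + 9, L = 0, M = -3/sqrt(u^2 + 9), N = 0, assemble
  H = (EN − 2FM + GL) / (2(EG − F²)) = 0.
At (u, v) = (7/2, pi/6): H = 0.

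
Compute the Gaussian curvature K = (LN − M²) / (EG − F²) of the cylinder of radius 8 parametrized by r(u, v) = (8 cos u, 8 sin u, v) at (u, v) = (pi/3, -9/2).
K = 0

Coefficients of the first fundamental form: E = 64, F = 0, G = 1.
Coefficients of the second fundamental form: L = -8, M = 0, N = 0.
Assemble K = (LN − M²)/(EG − F²) = 0. At (u, v) = (pi/3, -9/2): K = 0.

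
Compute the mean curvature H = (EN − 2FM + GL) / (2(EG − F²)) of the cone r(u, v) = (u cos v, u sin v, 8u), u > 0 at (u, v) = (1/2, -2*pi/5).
H = 8*sqrt(65)/65

With E = 65, F = 0, G = u^2, L = 0, M = 0, N = 8*sqrt(65)*u^2/(65*Abs(u)), assemble
  H = (EN − 2FM + GL) / (2(EG − F²)) = 4*sqrt(65)/(65*Abs(u)).
At (u, v) = (1/2, -2*pi/5): H = 8*sqrt(65)/65.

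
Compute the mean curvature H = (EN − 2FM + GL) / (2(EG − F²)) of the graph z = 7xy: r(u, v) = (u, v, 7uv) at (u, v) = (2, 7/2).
H = -19208*sqrt(3189)/10169721

With E = 49*v^2 + 1, F = 49*u*v, G = 49*u^2 + 1, L = 0, M = 7/sqrt(49*u^2 + 49*v^2 + 1), N = 0, assemble
  H = (EN − 2FM + GL) / (2(EG − F²)) = -343*u*v/(49*u^2 + 49*v^2 + 1)^(3/2).
At (u, v) = (2, 7/2): H = -19208*sqrt(3189)/10169721.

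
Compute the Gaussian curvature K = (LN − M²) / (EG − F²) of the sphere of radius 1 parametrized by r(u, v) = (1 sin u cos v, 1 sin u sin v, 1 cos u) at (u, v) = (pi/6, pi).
K = 1

Coefficients of the first fundamental form: E = 1, F = 0, G = sin(u)^2.
Coefficients of the second fundamental form: L = -sin(u)/Abs(sin(u)), M = 0, N = -sin(u)^3/Abs(sin(u)).
Assemble K = (LN − M²)/(EG − F²) = 1. At (u, v) = (pi/6, pi): K = 1.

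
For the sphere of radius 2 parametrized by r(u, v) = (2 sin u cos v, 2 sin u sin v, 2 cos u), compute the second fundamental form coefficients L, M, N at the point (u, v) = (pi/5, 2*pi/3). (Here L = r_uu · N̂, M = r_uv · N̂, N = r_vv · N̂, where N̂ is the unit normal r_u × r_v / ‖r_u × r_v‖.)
L = -2;  M = 0;  N = -5/4 + sqrt(5)/4

Compute the unit normal N̂(u, v) = (sin(u)^2*cos(v)/Abs(sin(u)), sin(u)^2*sin(v)/Abs(sin(u)), sin(2*u)/(2*Abs(sin(u)))), and the second partials r_uu, r_uv, r_vv. Take dot products:
  L(u, v) = r_uu · N̂ = -2*sin(u)/Abs(sin(u)),
  M(u, v) = r_uv · N̂ = 0,
  N(u, v) = r_vv · N̂ = -2*sin(u)^3/Abs(sin(u)).
Evaluating at (u, v) = (pi/5, 2*pi/3):
  L = -2, M = 0, N = -5/4 + sqrt(5)/4.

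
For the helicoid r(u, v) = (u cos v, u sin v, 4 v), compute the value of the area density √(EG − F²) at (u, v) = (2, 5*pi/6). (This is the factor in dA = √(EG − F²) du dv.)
√(EG − F²)|_{(2, 5*pi/6)} = 2*sqrt(5)

E = 1, F = 0, G = u^2 + 16, so EG − F² = u^2 + 16. Taking the positive square root: √(EG − F²) = sqrt(u^2 + 16). At (u, v) = (2, 5*pi/6): 2*sqrt(5).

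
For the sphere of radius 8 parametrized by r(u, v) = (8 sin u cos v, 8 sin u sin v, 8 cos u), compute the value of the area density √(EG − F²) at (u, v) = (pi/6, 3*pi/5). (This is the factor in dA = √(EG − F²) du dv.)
√(EG − F²)|_{(pi/6, 3*pi/5)} = 32

E = 64, F = 0, G = 64*sin(u)^2, so EG − F² = 4096*sin(u)^2. Taking the positive square root: √(EG − F²) = 64*Abs(sin(u)). At (u, v) = (pi/6, 3*pi/5): 32.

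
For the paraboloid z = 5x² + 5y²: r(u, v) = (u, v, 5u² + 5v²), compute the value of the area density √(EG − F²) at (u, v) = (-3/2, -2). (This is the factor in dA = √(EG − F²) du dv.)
√(EG − F²)|_{(-3/2, -2)} = sqrt(626)

E = 100*u^2 + 1, F = 100*u*v, G = 100*v^2 + 1, so EG − F² = 100*u^2 + 100*v^2 + 1. Taking the positive square root: √(EG − F²) = sqrt(100*u^2 + 100*v^2 + 1). At (u, v) = (-3/2, -2): sqrt(626).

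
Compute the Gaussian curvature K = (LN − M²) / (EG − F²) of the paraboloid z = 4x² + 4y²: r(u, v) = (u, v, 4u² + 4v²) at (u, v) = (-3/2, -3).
K = 64/519841

Coefficients of the first fundamental form: E = 64*u^2 + 1, F = 64*u*v, G = 64*v^2 + 1.
Coefficients of the second fundamental form: L = 8/sqrt(64*u^2 + 64*v^2 + 1), M = 0, N = 8/sqrt(64*u^2 + 64*v^2 + 1).
Assemble K = (LN − M²)/(EG − F²) = 64/(4096*u^4 + 8192*u^2*v^2 + 128*u^2 + 4096*v^4 + 128*v^2 + 1). At (u, v) = (-3/2, -3): K = 64/519841.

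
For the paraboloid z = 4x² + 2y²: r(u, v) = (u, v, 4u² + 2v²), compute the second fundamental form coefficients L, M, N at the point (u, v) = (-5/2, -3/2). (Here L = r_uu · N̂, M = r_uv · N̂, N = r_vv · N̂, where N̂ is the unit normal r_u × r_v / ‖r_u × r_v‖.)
L = 8*sqrt(437)/437;  M = 0;  N = 4*sqrt(437)/437

Compute the unit normal N̂(u, v) = (-8*u/sqrt(64*u^2 + 16*v^2 + 1), -4*v/sqrt(64*u^2 + 16*v^2 + 1), 1/sqrt(64*u^2 + 16*v^2 + 1)), and the second partials r_uu, r_uv, r_vv. Take dot products:
  L(u, v) = r_uu · N̂ = 8/sqrt(64*u^2 + 16*v^2 + 1),
  M(u, v) = r_uv · N̂ = 0,
  N(u, v) = r_vv · N̂ = 4/sqrt(64*u^2 + 16*v^2 + 1).
Evaluating at (u, v) = (-5/2, -3/2):
  L = 8*sqrt(437)/437, M = 0, N = 4*sqrt(437)/437.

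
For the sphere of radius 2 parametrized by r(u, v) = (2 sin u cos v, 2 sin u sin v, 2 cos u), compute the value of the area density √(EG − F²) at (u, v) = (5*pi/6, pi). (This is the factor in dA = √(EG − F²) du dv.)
√(EG − F²)|_{(5*pi/6, pi)} = 2

E = 4, F = 0, G = 4*sin(u)^2, so EG − F² = 16*sin(u)^2. Taking the positive square root: √(EG − F²) = 4*Abs(sin(u)). At (u, v) = (5*pi/6, pi): 2.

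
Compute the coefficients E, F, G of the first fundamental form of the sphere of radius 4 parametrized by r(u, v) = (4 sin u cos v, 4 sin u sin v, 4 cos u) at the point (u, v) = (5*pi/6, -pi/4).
E = 16;  F = 0;  G = 4

Partials: r_u = (4*cos(u)*cos(v), 4*sin(v)*cos(u), -4*sin(u)), r_v = (-4*sin(u)*sin(v), 4*sin(u)*cos(v), 0). As functions of (u, v):
  E = r_u · r_u = 16,
  F = r_u · r_v = 0,
  G = r_v · r_v = 16*sin(u)^2.
Evaluating at (u, v) = (5*pi/6, -pi/4): E = 16, F = 0, G = 4.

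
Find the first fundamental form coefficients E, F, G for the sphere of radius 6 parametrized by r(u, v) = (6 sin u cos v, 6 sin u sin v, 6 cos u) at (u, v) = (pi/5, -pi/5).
E = 36;  F = 0;  G = 45/2 - 9*sqrt(5)/2

Partials: r_u = (6*cos(u)*cos(v), 6*sin(v)*cos(u), -6*sin(u)), r_v = (-6*sin(u)*sin(v), 6*sin(u)*cos(v), 0). As functions of (u, v):
  E = r_u · r_u = 36,
  F = r_u · r_v = 0,
  G = r_v · r_v = 36*sin(u)^2.
Evaluating at (u, v) = (pi/5, -pi/5): E = 36, F = 0, G = 45/2 - 9*sqrt(5)/2.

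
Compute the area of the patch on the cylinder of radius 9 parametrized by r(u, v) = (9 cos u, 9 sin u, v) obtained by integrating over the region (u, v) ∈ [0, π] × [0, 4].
Area = 36*pi

Area = ∫∫ √(EG − F²) du dv with √(EG − F²) = 9. Integrating over [0, π] × [0, 4] gives 36*pi.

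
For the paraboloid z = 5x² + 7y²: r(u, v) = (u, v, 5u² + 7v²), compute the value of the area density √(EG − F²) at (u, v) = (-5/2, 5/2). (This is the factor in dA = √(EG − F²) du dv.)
√(EG − F²)|_{(-5/2, 5/2)} = sqrt(1851)

E = 100*u^2 + 1, F = 140*u*v, G = 196*v^2 + 1, so EG − F² = 100*u^2 + 196*v^2 + 1. Taking the positive square root: √(EG − F²) = sqrt(100*u^2 + 196*v^2 + 1). At (u, v) = (-5/2, 5/2): sqrt(1851).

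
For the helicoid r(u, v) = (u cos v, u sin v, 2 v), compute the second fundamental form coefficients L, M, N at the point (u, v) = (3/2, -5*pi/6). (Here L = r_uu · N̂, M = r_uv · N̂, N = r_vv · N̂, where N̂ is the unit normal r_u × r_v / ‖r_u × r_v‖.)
L = 0;  M = -4/5;  N = 0

Compute the unit normal N̂(u, v) = (2*sin(v)/sqrt(u^2 + 4), -2*cos(v)/sqrt(u^2 + 4), u/sqrt(u^2 + 4)), and the second partials r_uu, r_uv, r_vv. Take dot products:
  L(u, v) = r_uu · N̂ = 0,
  M(u, v) = r_uv · N̂ = -2/sqrt(u^2 + 4),
  N(u, v) = r_vv · N̂ = 0.
Evaluating at (u, v) = (3/2, -5*pi/6):
  L = 0, M = -4/5, N = 0.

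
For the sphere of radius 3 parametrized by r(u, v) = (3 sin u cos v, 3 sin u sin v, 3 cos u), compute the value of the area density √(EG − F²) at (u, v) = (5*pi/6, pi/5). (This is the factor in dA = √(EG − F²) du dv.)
√(EG − F²)|_{(5*pi/6, pi/5)} = 9/2

E = 9, F = 0, G = 9*sin(u)^2, so EG − F² = 81*sin(u)^2. Taking the positive square root: √(EG − F²) = 9*Abs(sin(u)). At (u, v) = (5*pi/6, pi/5): 9/2.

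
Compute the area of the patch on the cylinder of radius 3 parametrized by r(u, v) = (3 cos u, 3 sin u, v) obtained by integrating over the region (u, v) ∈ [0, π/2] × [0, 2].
Area = 3*pi

Area = ∫∫ √(EG − F²) du dv with √(EG − F²) = 3. Integrating over [0, π/2] × [0, 2] gives 3*pi.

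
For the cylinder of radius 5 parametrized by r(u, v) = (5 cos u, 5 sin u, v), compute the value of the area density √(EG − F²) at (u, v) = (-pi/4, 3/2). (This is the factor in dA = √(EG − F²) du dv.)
√(EG − F²)|_{(-pi/4, 3/2)} = 5

E = 25, F = 0, G = 1, so EG − F² = 25. Taking the positive square root: √(EG − F²) = 5. At (u, v) = (-pi/4, 3/2): 5.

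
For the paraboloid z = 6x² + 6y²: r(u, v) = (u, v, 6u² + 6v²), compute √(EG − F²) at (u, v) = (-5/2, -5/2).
√(EG − F²)|_{(-5/2, -5/2)} = sqrt(1801)

E = 144*u^2 + 1, F = 144*u*v, G = 144*v^2 + 1; EG − F² = 144*u^2 + 144*v^2 + 1; √(EG − F²) = sqrt(144*u^2 + 144*v^2 + 1). At the given point: sqrt(1801).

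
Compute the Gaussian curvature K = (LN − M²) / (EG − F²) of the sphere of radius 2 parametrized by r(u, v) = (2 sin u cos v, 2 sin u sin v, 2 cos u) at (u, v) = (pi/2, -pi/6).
K = 1/4

Coefficients of the first fundamental form: E = 4, F = 0, G = 4*sin(u)^2.
Coefficients of the second fundamental form: L = -2*sin(u)/Abs(sin(u)), M = 0, N = -2*sin(u)^3/Abs(sin(u)).
Assemble K = (LN − M²)/(EG − F²) = 1/4. At (u, v) = (pi/2, -pi/6): K = 1/4.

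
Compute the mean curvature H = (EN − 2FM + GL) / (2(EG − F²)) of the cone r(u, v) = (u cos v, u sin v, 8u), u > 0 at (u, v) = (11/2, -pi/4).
H = 8*sqrt(65)/715

With E = 65, F = 0, G = u^2, L = 0, M = 0, N = 8*sqrt(65)*u^2/(65*Abs(u)), assemble
  H = (EN − 2FM + GL) / (2(EG − F²)) = 4*sqrt(65)/(65*Abs(u)).
At (u, v) = (11/2, -pi/4): H = 8*sqrt(65)/715.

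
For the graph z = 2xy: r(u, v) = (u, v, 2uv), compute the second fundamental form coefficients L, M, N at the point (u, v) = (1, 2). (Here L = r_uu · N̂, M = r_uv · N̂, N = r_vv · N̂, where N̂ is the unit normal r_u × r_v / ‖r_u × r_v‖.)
L = 0;  M = 2*sqrt(21)/21;  N = 0

Compute the unit normal N̂(u, v) = (-2*v/sqrt(4*u^2 + 4*v^2 + 1), -2*u/sqrt(4*u^2 + 4*v^2 + 1), 1/sqrt(4*u^2 + 4*v^2 + 1)), and the second partials r_uu, r_uv, r_vv. Take dot products:
  L(u, v) = r_uu · N̂ = 0,
  M(u, v) = r_uv · N̂ = 2/sqrt(4*u^2 + 4*v^2 + 1),
  N(u, v) = r_vv · N̂ = 0.
Evaluating at (u, v) = (1, 2):
  L = 0, M = 2*sqrt(21)/21, N = 0.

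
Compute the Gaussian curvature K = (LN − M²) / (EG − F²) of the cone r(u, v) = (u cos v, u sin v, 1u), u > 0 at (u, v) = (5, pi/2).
K = 0

Coefficients of the first fundamental form: E = 2, F = 0, G = u^2.
Coefficients of the second fundamental form: L = 0, M = 0, N = sqrt(2)*u^2/(2*Abs(u)).
Assemble K = (LN − M²)/(EG − F²) = 0. At (u, v) = (5, pi/2): K = 0.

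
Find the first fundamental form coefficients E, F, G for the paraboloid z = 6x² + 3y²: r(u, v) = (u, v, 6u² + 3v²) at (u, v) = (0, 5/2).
E = 1;  F = 0;  G = 226

Partials: r_u = (1, 0, 12*u), r_v = (0, 1, 6*v). As functions of (u, v):
  E = r_u · r_u = 144*u^2 + 1,
  F = r_u · r_v = 72*u*v,
  G = r_v · r_v = 36*v^2 + 1.
Evaluating at (u, v) = (0, 5/2): E = 1, F = 0, G = 226.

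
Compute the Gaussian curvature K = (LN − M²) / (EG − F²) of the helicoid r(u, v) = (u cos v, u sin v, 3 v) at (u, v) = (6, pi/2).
K = -1/225

Coefficients of the first fundamental form: E = 1, F = 0, G = u^2 + 9.
Coefficients of the second fundamental form: L = 0, M = -3/sqrt(u^2 + 9), N = 0.
Assemble K = (LN − M²)/(EG − F²) = -9/(u^2 + 9)^2. At (u, v) = (6, pi/2): K = -1/225.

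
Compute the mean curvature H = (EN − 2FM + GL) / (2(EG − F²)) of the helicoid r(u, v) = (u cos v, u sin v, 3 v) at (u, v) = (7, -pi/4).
H = 0

With E = 1, F = 0, G = u^2 + 9, L = 0, M = -3/sqrt(u^2 + 9), N = 0, assemble
  H = (EN − 2FM + GL) / (2(EG − F²)) = 0.
At (u, v) = (7, -pi/4): H = 0.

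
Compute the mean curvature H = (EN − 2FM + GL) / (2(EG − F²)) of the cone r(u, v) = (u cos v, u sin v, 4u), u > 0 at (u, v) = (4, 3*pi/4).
H = sqrt(17)/34

With E = 17, F = 0, G = u^2, L = 0, M = 0, N = 4*sqrt(17)*u^2/(17*Abs(u)), assemble
  H = (EN − 2FM + GL) / (2(EG − F²)) = 2*sqrt(17)/(17*Abs(u)).
At (u, v) = (4, 3*pi/4): H = sqrt(17)/34.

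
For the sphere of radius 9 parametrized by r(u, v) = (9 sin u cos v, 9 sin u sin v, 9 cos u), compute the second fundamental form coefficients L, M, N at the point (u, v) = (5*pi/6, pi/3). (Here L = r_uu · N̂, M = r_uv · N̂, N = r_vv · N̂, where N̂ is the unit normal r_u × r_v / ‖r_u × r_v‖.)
L = -9;  M = 0;  N = -9/4

Compute the unit normal N̂(u, v) = (sin(u)^2*cos(v)/Abs(sin(u)), sin(u)^2*sin(v)/Abs(sin(u)), sin(2*u)/(2*Abs(sin(u)))), and the second partials r_uu, r_uv, r_vv. Take dot products:
  L(u, v) = r_uu · N̂ = -9*sin(u)/Abs(sin(u)),
  M(u, v) = r_uv · N̂ = 0,
  N(u, v) = r_vv · N̂ = -9*sin(u)^3/Abs(sin(u)).
Evaluating at (u, v) = (5*pi/6, pi/3):
  L = -9, M = 0, N = -9/4.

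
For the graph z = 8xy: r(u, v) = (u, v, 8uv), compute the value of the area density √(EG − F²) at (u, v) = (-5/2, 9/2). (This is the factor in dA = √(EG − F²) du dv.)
√(EG − F²)|_{(-5/2, 9/2)} = sqrt(1697)

E = 64*v^2 + 1, F = 64*u*v, G = 64*u^2 + 1, so EG − F² = 64*u^2 + 64*v^2 + 1. Taking the positive square root: √(EG − F²) = sqrt(64*u^2 + 64*v^2 + 1). At (u, v) = (-5/2, 9/2): sqrt(1697).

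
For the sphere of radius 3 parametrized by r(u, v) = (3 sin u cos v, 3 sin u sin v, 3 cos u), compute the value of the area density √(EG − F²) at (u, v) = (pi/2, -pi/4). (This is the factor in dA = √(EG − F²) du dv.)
√(EG − F²)|_{(pi/2, -pi/4)} = 9

E = 9, F = 0, G = 9*sin(u)^2, so EG − F² = 81*sin(u)^2. Taking the positive square root: √(EG − F²) = 9*Abs(sin(u)). At (u, v) = (pi/2, -pi/4): 9.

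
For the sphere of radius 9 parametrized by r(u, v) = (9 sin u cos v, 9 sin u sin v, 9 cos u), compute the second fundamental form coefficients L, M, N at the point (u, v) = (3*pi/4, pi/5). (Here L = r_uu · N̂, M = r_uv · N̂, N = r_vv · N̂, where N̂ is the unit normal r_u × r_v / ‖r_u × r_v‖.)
L = -9;  M = 0;  N = -9/2

Compute the unit normal N̂(u, v) = (sin(u)^2*cos(v)/Abs(sin(u)), sin(u)^2*sin(v)/Abs(sin(u)), sin(2*u)/(2*Abs(sin(u)))), and the second partials r_uu, r_uv, r_vv. Take dot products:
  L(u, v) = r_uu · N̂ = -9*sin(u)/Abs(sin(u)),
  M(u, v) = r_uv · N̂ = 0,
  N(u, v) = r_vv · N̂ = -9*sin(u)^3/Abs(sin(u)).
Evaluating at (u, v) = (3*pi/4, pi/5):
  L = -9, M = 0, N = -9/2.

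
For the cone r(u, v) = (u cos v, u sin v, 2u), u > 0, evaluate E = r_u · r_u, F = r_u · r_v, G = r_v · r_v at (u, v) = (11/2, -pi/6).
E = 5;  F = 0;  G = 121/4

Partials: r_u = (cos(v), sin(v), 2), r_v = (-u*sin(v), u*cos(v), 0). As functions of (u, v):
  E = r_u · r_u = 5,
  F = r_u · r_v = 0,
  G = r_v · r_v = u^2.
Evaluating at (u, v) = (11/2, -pi/6): E = 5, F = 0, G = 121/4.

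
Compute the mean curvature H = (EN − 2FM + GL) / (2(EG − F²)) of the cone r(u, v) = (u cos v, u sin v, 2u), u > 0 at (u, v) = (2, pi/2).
H = sqrt(5)/10

With E = 5, F = 0, G = u^2, L = 0, M = 0, N = 2*sqrt(5)*u^2/(5*Abs(u)), assemble
  H = (EN − 2FM + GL) / (2(EG − F²)) = sqrt(5)/(5*Abs(u)).
At (u, v) = (2, pi/2): H = sqrt(5)/10.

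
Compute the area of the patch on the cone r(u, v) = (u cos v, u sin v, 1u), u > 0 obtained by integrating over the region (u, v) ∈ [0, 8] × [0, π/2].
Area = 16*sqrt(2)*pi

Area = ∫∫ √(EG − F²) du dv with √(EG − F²) = sqrt(2)*Abs(u). Integrating over [0, 8] × [0, π/2] gives 16*sqrt(2)*pi.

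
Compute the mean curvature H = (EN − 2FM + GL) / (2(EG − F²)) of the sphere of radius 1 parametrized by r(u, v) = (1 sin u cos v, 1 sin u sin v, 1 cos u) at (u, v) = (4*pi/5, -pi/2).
H = -1

With E = 1, F = 0, G = sin(u)^2, L = -sin(u)/Abs(sin(u)), M = 0, N = -sin(u)^3/Abs(sin(u)), assemble
  H = (EN − 2FM + GL) / (2(EG − F²)) = -sin(u)/Abs(sin(u)).
At (u, v) = (4*pi/5, -pi/2): H = -1.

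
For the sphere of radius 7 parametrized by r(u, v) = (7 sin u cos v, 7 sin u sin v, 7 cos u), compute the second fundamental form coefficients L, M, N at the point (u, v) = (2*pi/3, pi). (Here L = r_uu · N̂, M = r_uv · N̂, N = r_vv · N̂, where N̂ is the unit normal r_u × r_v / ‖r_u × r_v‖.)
L = -7;  M = 0;  N = -21/4

Compute the unit normal N̂(u, v) = (sin(u)^2*cos(v)/Abs(sin(u)), sin(u)^2*sin(v)/Abs(sin(u)), sin(2*u)/(2*Abs(sin(u)))), and the second partials r_uu, r_uv, r_vv. Take dot products:
  L(u, v) = r_uu · N̂ = -7*sin(u)/Abs(sin(u)),
  M(u, v) = r_uv · N̂ = 0,
  N(u, v) = r_vv · N̂ = -7*sin(u)^3/Abs(sin(u)).
Evaluating at (u, v) = (2*pi/3, pi):
  L = -7, M = 0, N = -21/4.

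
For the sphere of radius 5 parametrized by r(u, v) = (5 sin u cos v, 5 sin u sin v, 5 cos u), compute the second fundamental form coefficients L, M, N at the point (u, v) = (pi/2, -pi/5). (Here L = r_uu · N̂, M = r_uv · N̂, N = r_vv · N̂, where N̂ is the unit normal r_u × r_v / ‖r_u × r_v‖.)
L = -5;  M = 0;  N = -5

Compute the unit normal N̂(u, v) = (sin(u)^2*cos(v)/Abs(sin(u)), sin(u)^2*sin(v)/Abs(sin(u)), sin(2*u)/(2*Abs(sin(u)))), and the second partials r_uu, r_uv, r_vv. Take dot products:
  L(u, v) = r_uu · N̂ = -5*sin(u)/Abs(sin(u)),
  M(u, v) = r_uv · N̂ = 0,
  N(u, v) = r_vv · N̂ = -5*sin(u)^3/Abs(sin(u)).
Evaluating at (u, v) = (pi/2, -pi/5):
  L = -5, M = 0, N = -5.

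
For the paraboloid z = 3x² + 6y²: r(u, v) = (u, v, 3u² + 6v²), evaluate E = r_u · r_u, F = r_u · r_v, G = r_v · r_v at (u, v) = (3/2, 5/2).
E = 82;  F = 270;  G = 901

Partials: r_u = (1, 0, 6*u), r_v = (0, 1, 12*v). As functions of (u, v):
  E = r_u · r_u = 36*u^2 + 1,
  F = r_u · r_v = 72*u*v,
  G = r_v · r_v = 144*v^2 + 1.
Evaluating at (u, v) = (3/2, 5/2): E = 82, F = 270, G = 901.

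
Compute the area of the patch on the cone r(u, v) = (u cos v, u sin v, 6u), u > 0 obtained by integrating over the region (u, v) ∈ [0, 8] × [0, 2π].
Area = 64*sqrt(37)*pi

Area = ∫∫ √(EG − F²) du dv with √(EG − F²) = sqrt(37)*Abs(u). Integrating over [0, 8] × [0, 2π] gives 64*sqrt(37)*pi.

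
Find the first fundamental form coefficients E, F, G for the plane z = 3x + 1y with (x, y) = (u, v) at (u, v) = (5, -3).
E = 10;  F = 3;  G = 2

Partials: r_u = (1, 0, 3), r_v = (0, 1, 1). As functions of (u, v):
  E = r_u · r_u = 10,
  F = r_u · r_v = 3,
  G = r_v · r_v = 2.
Evaluating at (u, v) = (5, -3): E = 10, F = 3, G = 2.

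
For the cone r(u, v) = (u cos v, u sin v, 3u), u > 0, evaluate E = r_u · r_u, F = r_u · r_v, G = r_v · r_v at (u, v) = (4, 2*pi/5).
E = 10;  F = 0;  G = 16

Partials: r_u = (cos(v), sin(v), 3), r_v = (-u*sin(v), u*cos(v), 0). As functions of (u, v):
  E = r_u · r_u = 10,
  F = r_u · r_v = 0,
  G = r_v · r_v = u^2.
Evaluating at (u, v) = (4, 2*pi/5): E = 10, F = 0, G = 16.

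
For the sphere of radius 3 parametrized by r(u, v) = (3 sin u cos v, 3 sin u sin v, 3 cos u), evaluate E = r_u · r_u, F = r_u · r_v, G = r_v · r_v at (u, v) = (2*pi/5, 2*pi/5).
E = 9;  F = 0;  G = 9*sqrt(5)/8 + 45/8

Partials: r_u = (3*cos(u)*cos(v), 3*sin(v)*cos(u), -3*sin(u)), r_v = (-3*sin(u)*sin(v), 3*sin(u)*cos(v), 0). As functions of (u, v):
  E = r_u · r_u = 9,
  F = r_u · r_v = 0,
  G = r_v · r_v = 9*sin(u)^2.
Evaluating at (u, v) = (2*pi/5, 2*pi/5): E = 9, F = 0, G = 9*sqrt(5)/8 + 45/8.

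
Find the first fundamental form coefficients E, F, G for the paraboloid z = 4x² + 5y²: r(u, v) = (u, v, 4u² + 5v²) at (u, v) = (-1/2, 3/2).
E = 17;  F = -60;  G = 226

Partials: r_u = (1, 0, 8*u), r_v = (0, 1, 10*v). As functions of (u, v):
  E = r_u · r_u = 64*u^2 + 1,
  F = r_u · r_v = 80*u*v,
  G = r_v · r_v = 100*v^2 + 1.
Evaluating at (u, v) = (-1/2, 3/2): E = 17, F = -60, G = 226.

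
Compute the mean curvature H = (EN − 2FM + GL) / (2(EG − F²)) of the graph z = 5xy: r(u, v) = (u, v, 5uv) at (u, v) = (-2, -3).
H = -375*sqrt(326)/53138

With E = 25*v^2 + 1, F = 25*u*v, G = 25*u^2 + 1, L = 0, M = 5/sqrt(25*u^2 + 25*v^2 + 1), N = 0, assemble
  H = (EN − 2FM + GL) / (2(EG − F²)) = -125*u*v/(25*u^2 + 25*v^2 + 1)^(3/2).
At (u, v) = (-2, -3): H = -375*sqrt(326)/53138.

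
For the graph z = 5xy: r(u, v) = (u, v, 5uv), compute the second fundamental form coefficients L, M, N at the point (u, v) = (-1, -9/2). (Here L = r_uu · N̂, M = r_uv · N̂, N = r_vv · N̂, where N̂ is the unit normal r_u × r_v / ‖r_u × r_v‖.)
L = 0;  M = 10*sqrt(2129)/2129;  N = 0

Compute the unit normal N̂(u, v) = (-5*v/sqrt(25*u^2 + 25*v^2 + 1), -5*u/sqrt(25*u^2 + 25*v^2 + 1), 1/sqrt(25*u^2 + 25*v^2 + 1)), and the second partials r_uu, r_uv, r_vv. Take dot products:
  L(u, v) = r_uu · N̂ = 0,
  M(u, v) = r_uv · N̂ = 5/sqrt(25*u^2 + 25*v^2 + 1),
  N(u, v) = r_vv · N̂ = 0.
Evaluating at (u, v) = (-1, -9/2):
  L = 0, M = 10*sqrt(2129)/2129, N = 0.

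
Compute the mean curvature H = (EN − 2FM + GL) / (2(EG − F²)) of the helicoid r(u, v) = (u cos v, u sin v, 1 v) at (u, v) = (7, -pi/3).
H = 0

With E = 1, F = 0, G = u^2 + 1, L = 0, M = -1/sqrt(u^2 + 1), N = 0, assemble
  H = (EN − 2FM + GL) / (2(EG − F²)) = 0.
At (u, v) = (7, -pi/3): H = 0.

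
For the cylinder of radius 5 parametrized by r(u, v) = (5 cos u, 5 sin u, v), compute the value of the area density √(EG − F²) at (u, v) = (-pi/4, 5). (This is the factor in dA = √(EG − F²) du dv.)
√(EG − F²)|_{(-pi/4, 5)} = 5

E = 25, F = 0, G = 1, so EG − F² = 25. Taking the positive square root: √(EG − F²) = 5. At (u, v) = (-pi/4, 5): 5.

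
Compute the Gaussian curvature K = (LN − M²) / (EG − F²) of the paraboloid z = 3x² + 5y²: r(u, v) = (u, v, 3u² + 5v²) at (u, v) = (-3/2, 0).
K = 15/1681

Coefficients of the first fundamental form: E = 36*u^2 + 1, F = 60*u*v, G = 100*v^2 + 1.
Coefficients of the second fundamental form: L = 6/sqrt(36*u^2 + 100*v^2 + 1), M = 0, N = 10/sqrt(36*u^2 + 100*v^2 + 1).
Assemble K = (LN − M²)/(EG − F²) = 60/(1296*u^4 + 7200*u^2*v^2 + 72*u^2 + 10000*v^4 + 200*v^2 + 1). At (u, v) = (-3/2, 0): K = 15/1681.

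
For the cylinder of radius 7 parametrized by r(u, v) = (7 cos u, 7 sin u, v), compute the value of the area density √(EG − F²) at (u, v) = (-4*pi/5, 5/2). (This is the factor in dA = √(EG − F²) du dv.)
√(EG − F²)|_{(-4*pi/5, 5/2)} = 7

E = 49, F = 0, G = 1, so EG − F² = 49. Taking the positive square root: √(EG − F²) = 7. At (u, v) = (-4*pi/5, 5/2): 7.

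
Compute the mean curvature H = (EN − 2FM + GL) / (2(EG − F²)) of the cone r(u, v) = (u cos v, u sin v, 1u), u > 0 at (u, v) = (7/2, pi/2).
H = sqrt(2)/14

With E = 2, F = 0, G = u^2, L = 0, M = 0, N = sqrt(2)*u^2/(2*Abs(u)), assemble
  H = (EN − 2FM + GL) / (2(EG − F²)) = sqrt(2)/(4*Abs(u)).
At (u, v) = (7/2, pi/2): H = sqrt(2)/14.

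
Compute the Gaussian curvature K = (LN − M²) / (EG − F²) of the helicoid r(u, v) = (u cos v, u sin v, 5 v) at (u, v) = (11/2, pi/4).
K = -400/48841

Coefficients of the first fundamental form: E = 1, F = 0, G = u^2 + 25.
Coefficients of the second fundamental form: L = 0, M = -5/sqrt(u^2 + 25), N = 0.
Assemble K = (LN − M²)/(EG − F²) = -25/(u^2 + 25)^2. At (u, v) = (11/2, pi/4): K = -400/48841.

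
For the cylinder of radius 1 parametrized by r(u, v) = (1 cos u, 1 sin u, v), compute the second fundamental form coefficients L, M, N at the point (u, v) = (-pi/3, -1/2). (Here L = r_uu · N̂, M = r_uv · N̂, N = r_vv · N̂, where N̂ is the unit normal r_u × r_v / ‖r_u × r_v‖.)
L = -1;  M = 0;  N = 0

Compute the unit normal N̂(u, v) = (cos(u), sin(u), 0), and the second partials r_uu, r_uv, r_vv. Take dot products:
  L(u, v) = r_uu · N̂ = -1,
  M(u, v) = r_uv · N̂ = 0,
  N(u, v) = r_vv · N̂ = 0.
Evaluating at (u, v) = (-pi/3, -1/2):
  L = -1, M = 0, N = 0.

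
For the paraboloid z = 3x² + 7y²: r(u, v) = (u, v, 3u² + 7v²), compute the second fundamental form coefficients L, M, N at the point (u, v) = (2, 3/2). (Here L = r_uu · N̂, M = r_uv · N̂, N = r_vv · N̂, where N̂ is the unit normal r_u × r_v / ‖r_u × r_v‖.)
L = 3*sqrt(586)/293;  M = 0;  N = 7*sqrt(586)/293

Compute the unit normal N̂(u, v) = (-6*u/sqrt(36*u^2 + 196*v^2 + 1), -14*v/sqrt(36*u^2 + 196*v^2 + 1), 1/sqrt(36*u^2 + 196*v^2 + 1)), and the second partials r_uu, r_uv, r_vv. Take dot products:
  L(u, v) = r_uu · N̂ = 6/sqrt(36*u^2 + 196*v^2 + 1),
  M(u, v) = r_uv · N̂ = 0,
  N(u, v) = r_vv · N̂ = 14/sqrt(36*u^2 + 196*v^2 + 1).
Evaluating at (u, v) = (2, 3/2):
  L = 3*sqrt(586)/293, M = 0, N = 7*sqrt(586)/293.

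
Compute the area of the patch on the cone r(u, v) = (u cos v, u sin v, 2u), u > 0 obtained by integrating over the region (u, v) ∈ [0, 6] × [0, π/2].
Area = 9*sqrt(5)*pi

Area = ∫∫ √(EG − F²) du dv with √(EG − F²) = sqrt(5)*Abs(u). Integrating over [0, 6] × [0, π/2] gives 9*sqrt(5)*pi.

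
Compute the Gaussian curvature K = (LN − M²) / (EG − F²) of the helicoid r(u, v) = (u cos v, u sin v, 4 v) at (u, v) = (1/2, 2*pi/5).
K = -256/4225

Coefficients of the first fundamental form: E = 1, F = 0, G = u^2 + 16.
Coefficients of the second fundamental form: L = 0, M = -4/sqrt(u^2 + 16), N = 0.
Assemble K = (LN − M²)/(EG − F²) = -16/(u^2 + 16)^2. At (u, v) = (1/2, 2*pi/5): K = -256/4225.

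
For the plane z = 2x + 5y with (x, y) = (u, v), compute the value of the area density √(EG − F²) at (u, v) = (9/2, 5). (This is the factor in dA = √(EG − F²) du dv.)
√(EG − F²)|_{(9/2, 5)} = sqrt(30)

E = 5, F = 10, G = 26, so EG − F² = 30. Taking the positive square root: √(EG − F²) = sqrt(30). At (u, v) = (9/2, 5): sqrt(30).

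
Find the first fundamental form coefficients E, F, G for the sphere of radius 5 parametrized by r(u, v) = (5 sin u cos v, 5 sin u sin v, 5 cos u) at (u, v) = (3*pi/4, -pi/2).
E = 25;  F = 0;  G = 25/2

Partials: r_u = (5*cos(u)*cos(v), 5*sin(v)*cos(u), -5*sin(u)), r_v = (-5*sin(u)*sin(v), 5*sin(u)*cos(v), 0). As functions of (u, v):
  E = r_u · r_u = 25,
  F = r_u · r_v = 0,
  G = r_v · r_v = 25*sin(u)^2.
Evaluating at (u, v) = (3*pi/4, -pi/2): E = 25, F = 0, G = 25/2.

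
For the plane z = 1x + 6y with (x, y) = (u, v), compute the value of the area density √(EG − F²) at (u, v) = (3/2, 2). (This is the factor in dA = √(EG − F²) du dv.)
√(EG − F²)|_{(3/2, 2)} = sqrt(38)

E = 2, F = 6, G = 37, so EG − F² = 38. Taking the positive square root: √(EG − F²) = sqrt(38). At (u, v) = (3/2, 2): sqrt(38).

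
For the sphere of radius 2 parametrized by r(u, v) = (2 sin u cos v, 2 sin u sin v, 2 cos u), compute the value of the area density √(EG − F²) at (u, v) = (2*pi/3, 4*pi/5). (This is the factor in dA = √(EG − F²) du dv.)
√(EG − F²)|_{(2*pi/3, 4*pi/5)} = 2*sqrt(3)

E = 4, F = 0, G = 4*sin(u)^2, so EG − F² = 16*sin(u)^2. Taking the positive square root: √(EG − F²) = 4*Abs(sin(u)). At (u, v) = (2*pi/3, 4*pi/5): 2*sqrt(3).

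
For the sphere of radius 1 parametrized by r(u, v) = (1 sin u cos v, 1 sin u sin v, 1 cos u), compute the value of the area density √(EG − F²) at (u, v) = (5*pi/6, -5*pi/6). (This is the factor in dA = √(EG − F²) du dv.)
√(EG − F²)|_{(5*pi/6, -5*pi/6)} = 1/2

E = 1, F = 0, G = sin(u)^2, so EG − F² = sin(u)^2. Taking the positive square root: √(EG − F²) = Abs(sin(u)). At (u, v) = (5*pi/6, -5*pi/6): 1/2.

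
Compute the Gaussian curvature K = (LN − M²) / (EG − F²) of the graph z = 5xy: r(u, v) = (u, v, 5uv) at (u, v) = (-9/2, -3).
K = -400/8579041

Coefficients of the first fundamental form: E = 25*v^2 + 1, F = 25*u*v, G = 25*u^2 + 1.
Coefficients of the second fundamental form: L = 0, M = 5/sqrt(25*u^2 + 25*v^2 + 1), N = 0.
Assemble K = (LN − M²)/(EG − F²) = -25/(625*u^4 + 1250*u^2*v^2 + 50*u^2 + 625*v^4 + 50*v^2 + 1). At (u, v) = (-9/2, -3): K = -400/8579041.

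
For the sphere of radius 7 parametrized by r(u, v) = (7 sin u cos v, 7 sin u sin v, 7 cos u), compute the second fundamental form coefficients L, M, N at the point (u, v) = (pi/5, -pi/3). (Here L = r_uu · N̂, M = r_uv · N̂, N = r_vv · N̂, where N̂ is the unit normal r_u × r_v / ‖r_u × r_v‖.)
L = -7;  M = 0;  N = -35/8 + 7*sqrt(5)/8

Compute the unit normal N̂(u, v) = (sin(u)^2*cos(v)/Abs(sin(u)), sin(u)^2*sin(v)/Abs(sin(u)), sin(2*u)/(2*Abs(sin(u)))), and the second partials r_uu, r_uv, r_vv. Take dot products:
  L(u, v) = r_uu · N̂ = -7*sin(u)/Abs(sin(u)),
  M(u, v) = r_uv · N̂ = 0,
  N(u, v) = r_vv · N̂ = -7*sin(u)^3/Abs(sin(u)).
Evaluating at (u, v) = (pi/5, -pi/3):
  L = -7, M = 0, N = -35/8 + 7*sqrt(5)/8.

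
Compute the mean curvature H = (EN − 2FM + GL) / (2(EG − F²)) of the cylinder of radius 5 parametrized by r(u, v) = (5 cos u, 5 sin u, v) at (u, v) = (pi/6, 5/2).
H = -1/10

With E = 25, F = 0, G = 1, L = -5, M = 0, N = 0, assemble
  H = (EN − 2FM + GL) / (2(EG − F²)) = -1/10.
At (u, v) = (pi/6, 5/2): H = -1/10.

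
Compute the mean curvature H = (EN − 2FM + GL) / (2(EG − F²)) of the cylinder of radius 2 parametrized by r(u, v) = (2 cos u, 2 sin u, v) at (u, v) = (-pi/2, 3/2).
H = -1/4

With E = 4, F = 0, G = 1, L = -2, M = 0, N = 0, assemble
  H = (EN − 2FM + GL) / (2(EG − F²)) = -1/4.
At (u, v) = (-pi/2, 3/2): H = -1/4.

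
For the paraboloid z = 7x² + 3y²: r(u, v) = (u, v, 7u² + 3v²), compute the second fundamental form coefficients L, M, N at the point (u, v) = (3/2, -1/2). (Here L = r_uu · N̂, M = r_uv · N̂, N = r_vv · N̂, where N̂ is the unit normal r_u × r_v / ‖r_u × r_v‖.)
L = 14*sqrt(451)/451;  M = 0;  N = 6*sqrt(451)/451

Compute the unit normal N̂(u, v) = (-14*u/sqrt(196*u^2 + 36*v^2 + 1), -6*v/sqrt(196*u^2 + 36*v^2 + 1), 1/sqrt(196*u^2 + 36*v^2 + 1)), and the second partials r_uu, r_uv, r_vv. Take dot products:
  L(u, v) = r_uu · N̂ = 14/sqrt(196*u^2 + 36*v^2 + 1),
  M(u, v) = r_uv · N̂ = 0,
  N(u, v) = r_vv · N̂ = 6/sqrt(196*u^2 + 36*v^2 + 1).
Evaluating at (u, v) = (3/2, -1/2):
  L = 14*sqrt(451)/451, M = 0, N = 6*sqrt(451)/451.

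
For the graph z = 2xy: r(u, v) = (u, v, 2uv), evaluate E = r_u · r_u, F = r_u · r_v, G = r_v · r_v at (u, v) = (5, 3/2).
E = 10;  F = 30;  G = 101

Partials: r_u = (1, 0, 2*v), r_v = (0, 1, 2*u). As functions of (u, v):
  E = r_u · r_u = 4*v^2 + 1,
  F = r_u · r_v = 4*u*v,
  G = r_v · r_v = 4*u^2 + 1.
Evaluating at (u, v) = (5, 3/2): E = 10, F = 30, G = 101.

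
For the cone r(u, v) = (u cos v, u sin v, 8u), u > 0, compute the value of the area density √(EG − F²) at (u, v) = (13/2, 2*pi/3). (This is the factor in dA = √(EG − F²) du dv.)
√(EG − F²)|_{(13/2, 2*pi/3)} = 13*sqrt(65)/2

E = 65, F = 0, G = u^2, so EG − F² = 65*u^2. Taking the positive square root: √(EG − F²) = sqrt(65)*Abs(u). At (u, v) = (13/2, 2*pi/3): 13*sqrt(65)/2.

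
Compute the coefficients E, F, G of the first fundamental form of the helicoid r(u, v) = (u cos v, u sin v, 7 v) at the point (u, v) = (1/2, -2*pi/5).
E = 1;  F = 0;  G = 197/4

Partials: r_u = (cos(v), sin(v), 0), r_v = (-u*sin(v), u*cos(v), 7). As functions of (u, v):
  E = r_u · r_u = 1,
  F = r_u · r_v = 0,
  G = r_v · r_v = u^2 + 49.
Evaluating at (u, v) = (1/2, -2*pi/5): E = 1, F = 0, G = 197/4.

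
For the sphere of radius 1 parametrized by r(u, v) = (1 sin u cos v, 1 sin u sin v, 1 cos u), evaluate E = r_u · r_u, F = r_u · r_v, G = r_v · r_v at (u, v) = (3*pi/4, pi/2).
E = 1;  F = 0;  G = 1/2

Partials: r_u = (cos(u)*cos(v), sin(v)*cos(u), -sin(u)), r_v = (-sin(u)*sin(v), sin(u)*cos(v), 0). As functions of (u, v):
  E = r_u · r_u = 1,
  F = r_u · r_v = 0,
  G = r_v · r_v = sin(u)^2.
Evaluating at (u, v) = (3*pi/4, pi/2): E = 1, F = 0, G = 1/2.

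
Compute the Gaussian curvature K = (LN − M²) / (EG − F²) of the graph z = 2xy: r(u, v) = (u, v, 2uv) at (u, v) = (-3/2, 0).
K = -1/25

Coefficients of the first fundamental form: E = 4*v^2 + 1, F = 4*u*v, G = 4*u^2 + 1.
Coefficients of the second fundamental form: L = 0, M = 2/sqrt(4*u^2 + 4*v^2 + 1), N = 0.
Assemble K = (LN − M²)/(EG − F²) = -4/(16*u^4 + 32*u^2*v^2 + 8*u^2 + 16*v^4 + 8*v^2 + 1). At (u, v) = (-3/2, 0): K = -1/25.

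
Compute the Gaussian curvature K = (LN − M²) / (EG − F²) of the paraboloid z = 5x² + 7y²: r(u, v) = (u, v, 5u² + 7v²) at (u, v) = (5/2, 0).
K = 35/97969

Coefficients of the first fundamental form: E = 100*u^2 + 1, F = 140*u*v, G = 196*v^2 + 1.
Coefficients of the second fundamental form: L = 10/sqrt(100*u^2 + 196*v^2 + 1), M = 0, N = 14/sqrt(100*u^2 + 196*v^2 + 1).
Assemble K = (LN − M²)/(EG − F²) = 140/(10000*u^4 + 39200*u^2*v^2 + 200*u^2 + 38416*v^4 + 392*v^2 + 1). At (u, v) = (5/2, 0): K = 35/97969.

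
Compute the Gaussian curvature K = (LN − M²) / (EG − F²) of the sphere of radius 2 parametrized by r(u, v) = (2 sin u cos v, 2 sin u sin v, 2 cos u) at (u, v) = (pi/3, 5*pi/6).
K = 1/4

Coefficients of the first fundamental form: E = 4, F = 0, G = 4*sin(u)^2.
Coefficients of the second fundamental form: L = -2*sin(u)/Abs(sin(u)), M = 0, N = -2*sin(u)^3/Abs(sin(u)).
Assemble K = (LN − M²)/(EG − F²) = 1/4. At (u, v) = (pi/3, 5*pi/6): K = 1/4.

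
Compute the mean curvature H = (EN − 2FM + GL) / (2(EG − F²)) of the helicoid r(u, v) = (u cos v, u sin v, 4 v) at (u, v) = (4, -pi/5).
H = 0

With E = 1, F = 0, G = u^2 + 16, L = 0, M = -4/sqrt(u^2 + 16), N = 0, assemble
  H = (EN − 2FM + GL) / (2(EG − F²)) = 0.
At (u, v) = (4, -pi/5): H = 0.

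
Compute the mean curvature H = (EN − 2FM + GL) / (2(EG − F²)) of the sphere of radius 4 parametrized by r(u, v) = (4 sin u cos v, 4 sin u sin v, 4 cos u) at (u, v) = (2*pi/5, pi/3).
H = -1/4

With E = 16, F = 0, G = 16*sin(u)^2, L = -4*sin(u)/Abs(sin(u)), M = 0, N = -4*sin(u)^3/Abs(sin(u)), assemble
  H = (EN − 2FM + GL) / (2(EG − F²)) = -sin(u)/(4*Abs(sin(u))).
At (u, v) = (2*pi/5, pi/3): H = -1/4.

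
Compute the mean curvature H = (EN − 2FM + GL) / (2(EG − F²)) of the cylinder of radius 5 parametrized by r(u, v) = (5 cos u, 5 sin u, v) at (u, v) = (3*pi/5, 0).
H = -1/10

With E = 25, F = 0, G = 1, L = -5, M = 0, N = 0, assemble
  H = (EN − 2FM + GL) / (2(EG − F²)) = -1/10.
At (u, v) = (3*pi/5, 0): H = -1/10.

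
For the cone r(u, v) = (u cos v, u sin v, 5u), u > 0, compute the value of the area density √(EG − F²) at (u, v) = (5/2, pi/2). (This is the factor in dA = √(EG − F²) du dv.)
√(EG − F²)|_{(5/2, pi/2)} = 5*sqrt(26)/2

E = 26, F = 0, G = u^2, so EG − F² = 26*u^2. Taking the positive square root: √(EG − F²) = sqrt(26)*Abs(u). At (u, v) = (5/2, pi/2): 5*sqrt(26)/2.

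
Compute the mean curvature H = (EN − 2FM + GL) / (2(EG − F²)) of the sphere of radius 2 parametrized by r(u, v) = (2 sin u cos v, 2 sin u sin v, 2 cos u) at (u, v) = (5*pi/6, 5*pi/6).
H = -1/2

With E = 4, F = 0, G = 4*sin(u)^2, L = -2*sin(u)/Abs(sin(u)), M = 0, N = -2*sin(u)^3/Abs(sin(u)), assemble
  H = (EN − 2FM + GL) / (2(EG − F²)) = -sin(u)/(2*Abs(sin(u))).
At (u, v) = (5*pi/6, 5*pi/6): H = -1/2.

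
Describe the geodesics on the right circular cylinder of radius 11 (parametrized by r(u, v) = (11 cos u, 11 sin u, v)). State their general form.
The cylinder is flat (K = 0) and locally isometric to the plane via the development (u, v) ↦ (11 u, v). Geodesics are the pre-images of straight lines: circles (v constant), vertical lines (u constant), and helices (v = c · u + d) for constants c, d.

A right cylinder has E = 11², F = 0, G = 1, so EG − F² = 11², and L = −11, M = N = 0, giving K = (LN − M²)/(EG − F²) = 0 everywhere. A flat surface is locally isometric to the Euclidean plane via the map (u, v) ↦ (11 u, v). Straight lines in the (x̃, ỹ) plane pull back to: (a) horizontal circles (v = const), (b) vertical generators (u = const), and (c) helices (11 u tan θ = v, i.e. v = c · u + d).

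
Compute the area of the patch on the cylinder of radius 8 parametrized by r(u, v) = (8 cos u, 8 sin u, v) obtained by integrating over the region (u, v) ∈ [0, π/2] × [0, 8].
Area = 32*pi

Area = ∫∫ √(EG − F²) du dv with √(EG − F²) = 8. Integrating over [0, π/2] × [0, 8] gives 32*pi.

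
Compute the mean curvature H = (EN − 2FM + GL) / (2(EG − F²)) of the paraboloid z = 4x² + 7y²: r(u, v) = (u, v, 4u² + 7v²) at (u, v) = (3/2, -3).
H = 8075*sqrt(1909)/3644281

With E = 64*u^2 + 1, F = 112*u*v, G = 196*v^2 + 1, L = 8/sqrt(64*u^2 + 196*v^2 + 1), M = 0, N = 14/sqrt(64*u^2 + 196*v^2 + 1), assemble
  H = (EN − 2FM + GL) / (2(EG − F²)) = (448*u^2 + 784*v^2 + 11)/(64*u^2 + 196*v^2 + 1)^(3/2).
At (u, v) = (3/2, -3): H = 8075*sqrt(1909)/3644281.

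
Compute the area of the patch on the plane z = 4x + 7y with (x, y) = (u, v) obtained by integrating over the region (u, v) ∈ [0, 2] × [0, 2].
Area = 4*sqrt(66)

Area = ∫∫ √(EG − F²) du dv with √(EG − F²) = sqrt(66). Integrating over [0, 2] × [0, 2] gives 4*sqrt(66).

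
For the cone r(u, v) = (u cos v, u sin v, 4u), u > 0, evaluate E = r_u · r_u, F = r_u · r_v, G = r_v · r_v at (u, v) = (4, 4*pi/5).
E = 17;  F = 0;  G = 16

Partials: r_u = (cos(v), sin(v), 4), r_v = (-u*sin(v), u*cos(v), 0). As functions of (u, v):
  E = r_u · r_u = 17,
  F = r_u · r_v = 0,
  G = r_v · r_v = u^2.
Evaluating at (u, v) = (4, 4*pi/5): E = 17, F = 0, G = 16.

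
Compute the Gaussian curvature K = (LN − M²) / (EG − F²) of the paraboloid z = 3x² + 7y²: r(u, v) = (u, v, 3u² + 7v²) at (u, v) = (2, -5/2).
K = 21/469225

Coefficients of the first fundamental form: E = 36*u^2 + 1, F = 84*u*v, G = 196*v^2 + 1.
Coefficients of the second fundamental form: L = 6/sqrt(36*u^2 + 196*v^2 + 1), M = 0, N = 14/sqrt(36*u^2 + 196*v^2 + 1).
Assemble K = (LN − M²)/(EG − F²) = 84/(1296*u^4 + 14112*u^2*v^2 + 72*u^2 + 38416*v^4 + 392*v^2 + 1). At (u, v) = (2, -5/2): K = 21/469225.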